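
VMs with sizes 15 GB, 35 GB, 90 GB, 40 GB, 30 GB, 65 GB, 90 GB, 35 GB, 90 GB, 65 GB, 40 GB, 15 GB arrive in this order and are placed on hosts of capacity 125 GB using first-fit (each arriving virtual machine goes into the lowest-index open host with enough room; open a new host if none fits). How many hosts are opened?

  15 → host 1 (new)  [load 15/125]
  35 → host 1  [load 50/125]
  90 → host 2 (new)  [load 90/125]
  40 → host 1  [load 90/125]
  30 → host 1  [load 120/125]
  65 → host 3 (new)  [load 65/125]
  90 → host 4 (new)  [load 90/125]
  35 → host 2  [load 125/125]
  90 → host 5 (new)  [load 90/125]
  65 → host 6 (new)  [load 65/125]
  40 → host 3  [load 105/125]
  15 → host 3  [load 120/125]
6 hosts opened.

6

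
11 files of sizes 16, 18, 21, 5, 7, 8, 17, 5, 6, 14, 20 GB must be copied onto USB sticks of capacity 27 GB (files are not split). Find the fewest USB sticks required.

Total = 21 + 20 + 18 + 17 + 16 + 14 + 8 + 7 + 6 + 5 + 5 = 137 GB.
Lower bound: ⌈137/27⌉ = 6 USB sticks.
A packing using 6 USB sticks:
  USB stick 1: 21 + 6 = 27
  USB stick 2: 20 + 7 = 27
  USB stick 3: 18 + 8 = 26
  USB stick 4: 17 + 5 + 5 = 27
  USB stick 5: 16 = 16
  USB stick 6: 14 = 14
This matches the lower bound, so 6 is optimal.

6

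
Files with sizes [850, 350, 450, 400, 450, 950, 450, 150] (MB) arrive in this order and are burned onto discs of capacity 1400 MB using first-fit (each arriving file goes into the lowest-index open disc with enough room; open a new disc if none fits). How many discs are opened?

  850 → disc 1 (new)  [load 850/1400]
  350 → disc 1  [load 1200/1400]
  450 → disc 2 (new)  [load 450/1400]
  400 → disc 2  [load 850/1400]
  450 → disc 2  [load 1300/1400]
  950 → disc 3 (new)  [load 950/1400]
  450 → disc 3  [load 1400/1400]
  150 → disc 1  [load 1350/1400]
3 discs opened.

3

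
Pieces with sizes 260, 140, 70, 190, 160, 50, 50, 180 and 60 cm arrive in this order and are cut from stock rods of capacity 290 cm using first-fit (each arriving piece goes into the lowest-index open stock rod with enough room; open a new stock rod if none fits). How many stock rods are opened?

  260 → stock rod 1 (new)  [load 260/290]
  140 → stock rod 2 (new)  [load 140/290]
  70 → stock rod 2  [load 210/290]
  190 → stock rod 3 (new)  [load 190/290]
  160 → stock rod 4 (new)  [load 160/290]
  50 → stock rod 2  [load 260/290]
  50 → stock rod 3  [load 240/290]
  180 → stock rod 5 (new)  [load 180/290]
  60 → stock rod 4  [load 220/290]
5 stock rods opened.

5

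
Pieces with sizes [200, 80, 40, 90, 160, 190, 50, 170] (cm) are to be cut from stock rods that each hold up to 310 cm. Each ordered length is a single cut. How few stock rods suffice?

4

Total = 200 + 190 + 170 + 160 + 90 + 80 + 50 + 40 = 980 cm.
Lower bound: ⌈980/310⌉ = 4 stock rods.
A packing using 4 stock rods:
  stock rod 1: 200 + 90 = 290
  stock rod 2: 190 + 80 + 40 = 310
  stock rod 3: 170 + 50 = 220
  stock rod 4: 160 = 160
This matches the lower bound, so 4 is optimal.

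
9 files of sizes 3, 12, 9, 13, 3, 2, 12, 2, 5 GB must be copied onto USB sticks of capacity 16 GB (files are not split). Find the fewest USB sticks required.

Total = 13 + 12 + 12 + 9 + 5 + 3 + 3 + 2 + 2 = 61 GB.
Lower bound: ⌈61/16⌉ = 4 USB sticks.
A packing using 4 USB sticks:
  USB stick 1: 13 + 3 = 16
  USB stick 2: 12 + 3 = 15
  USB stick 3: 12 + 2 + 2 = 16
  USB stick 4: 9 + 5 = 14
This matches the lower bound, so 4 is optimal.

4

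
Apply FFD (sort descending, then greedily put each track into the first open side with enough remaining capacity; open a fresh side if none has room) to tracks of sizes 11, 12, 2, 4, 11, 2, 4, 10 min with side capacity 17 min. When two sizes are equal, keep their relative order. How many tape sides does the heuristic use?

Sorted descending: 12, 11, 11, 10, 4, 4, 2, 2.
  12 → side 1 (new)  [load 12/17]
  11 → side 2 (new)  [load 11/17]
  11 → side 3 (new)  [load 11/17]
  10 → side 4 (new)  [load 10/17]
  4 → side 1  [load 16/17]
  4 → side 2  [load 15/17]
  2 → side 2  [load 17/17]
  2 → side 3  [load 13/17]
4 tape sides opened.

4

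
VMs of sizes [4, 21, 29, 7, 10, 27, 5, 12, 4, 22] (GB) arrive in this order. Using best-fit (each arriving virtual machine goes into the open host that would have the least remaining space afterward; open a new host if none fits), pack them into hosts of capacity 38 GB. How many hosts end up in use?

  4 → host 1 (new)  [load 4/38]
  21 → host 1  [load 25/38]
  29 → host 2 (new)  [load 29/38]
  7 → host 2  [load 36/38]
  10 → host 1  [load 35/38]
  27 → host 3 (new)  [load 27/38]
  5 → host 3  [load 32/38]
  12 → host 4 (new)  [load 12/38]
  4 → host 3  [load 36/38]
  22 → host 4  [load 34/38]
4 hosts opened.

4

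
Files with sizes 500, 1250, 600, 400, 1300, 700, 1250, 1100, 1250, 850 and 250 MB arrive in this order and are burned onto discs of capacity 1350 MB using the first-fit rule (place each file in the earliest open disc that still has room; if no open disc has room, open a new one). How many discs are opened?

8

  500 → disc 1 (new)  [load 500/1350]
  1250 → disc 2 (new)  [load 1250/1350]
  600 → disc 1  [load 1100/1350]
  400 → disc 3 (new)  [load 400/1350]
  1300 → disc 4 (new)  [load 1300/1350]
  700 → disc 3  [load 1100/1350]
  1250 → disc 5 (new)  [load 1250/1350]
  1100 → disc 6 (new)  [load 1100/1350]
  1250 → disc 7 (new)  [load 1250/1350]
  850 → disc 8 (new)  [load 850/1350]
  250 → disc 1  [load 1350/1350]
8 discs opened.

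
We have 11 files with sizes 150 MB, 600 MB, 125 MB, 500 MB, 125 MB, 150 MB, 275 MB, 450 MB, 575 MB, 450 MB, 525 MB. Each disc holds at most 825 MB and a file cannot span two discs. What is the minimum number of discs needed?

6

Total = 600 + 575 + 525 + 500 + 450 + 450 + 275 + 150 + 150 + 125 + 125 = 3925 MB.
Lower bound: ⌈3925/825⌉ = 5 discs.
Also, 6 files each exceed 825/2 MB, and no two of those can share a disc, so at least 6 discs are needed.
A packing using 6 discs:
  disc 1: 600 + 150 = 750
  disc 2: 575 + 150 = 725
  disc 3: 525 + 275 = 800
  disc 4: 500 + 125 + 125 = 750
  disc 5: 450 = 450
  disc 6: 450 = 450
This matches the lower bound, so 6 is optimal.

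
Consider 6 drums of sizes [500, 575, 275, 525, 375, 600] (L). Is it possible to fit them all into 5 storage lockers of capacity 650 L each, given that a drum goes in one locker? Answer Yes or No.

Yes

A valid assignment using 5 storage lockers:
  locker 1: 600 = 600
  locker 2: 575 = 575
  locker 3: 525 = 525
  locker 4: 500 = 500
  locker 5: 375 + 275 = 650
Every load is within 650 L, so 5 storage lockers suffice.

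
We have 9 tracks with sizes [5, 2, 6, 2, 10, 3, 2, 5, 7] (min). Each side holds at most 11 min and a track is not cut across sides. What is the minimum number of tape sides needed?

4

Total = 10 + 7 + 6 + 5 + 5 + 3 + 2 + 2 + 2 = 42 min.
Lower bound: ⌈42/11⌉ = 4 tape sides.
A packing using 4 tape sides:
  side 1: 10 = 10
  side 2: 7 + 3 = 10
  side 3: 6 + 5 = 11
  side 4: 5 + 2 + 2 + 2 = 11
This matches the lower bound, so 4 is optimal.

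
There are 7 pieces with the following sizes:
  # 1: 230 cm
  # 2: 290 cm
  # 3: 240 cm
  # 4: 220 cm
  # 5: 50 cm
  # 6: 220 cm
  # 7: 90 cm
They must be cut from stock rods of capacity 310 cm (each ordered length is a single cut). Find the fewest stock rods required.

Total = 290 + 240 + 230 + 220 + 220 + 90 + 50 = 1340 cm.
Lower bound: ⌈1340/310⌉ = 5 stock rods.
A packing using 5 stock rods:
  stock rod 1: 290 = 290
  stock rod 2: 240 + 50 = 290
  stock rod 3: 230 = 230
  stock rod 4: 220 + 90 = 310
  stock rod 5: 220 = 220
This matches the lower bound, so 5 is optimal.

5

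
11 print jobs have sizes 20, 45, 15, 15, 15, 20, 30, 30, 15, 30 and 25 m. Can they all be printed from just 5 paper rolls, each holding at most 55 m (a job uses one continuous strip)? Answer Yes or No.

Total = 260 m; ⌈260/55⌉ = 5.
The bound of 5 does not rule out 5, but exhaustive search shows no assignment into 5 paper rolls of capacity 55 m exists — the minimum is 6.

No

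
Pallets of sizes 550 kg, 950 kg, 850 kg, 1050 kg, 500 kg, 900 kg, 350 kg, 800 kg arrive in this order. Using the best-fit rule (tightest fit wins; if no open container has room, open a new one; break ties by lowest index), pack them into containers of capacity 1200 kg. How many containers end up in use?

  550 → container 1 (new)  [load 550/1200]
  950 → container 2 (new)  [load 950/1200]
  850 → container 3 (new)  [load 850/1200]
  1050 → container 4 (new)  [load 1050/1200]
  500 → container 1  [load 1050/1200]
  900 → container 5 (new)  [load 900/1200]
  350 → container 3  [load 1200/1200]
  800 → container 6 (new)  [load 800/1200]
6 containers opened.

6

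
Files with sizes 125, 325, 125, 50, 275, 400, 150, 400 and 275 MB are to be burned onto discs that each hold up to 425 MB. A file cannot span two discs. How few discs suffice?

Total = 400 + 400 + 325 + 275 + 275 + 150 + 125 + 125 + 50 = 2125 MB.
Lower bound: ⌈2125/425⌉ = 5 discs.
A packing using 6 discs:
  disc 1: 400 = 400
  disc 2: 400 = 400
  disc 3: 325 + 50 = 375
  disc 4: 275 + 150 = 425
  disc 5: 275 + 125 = 400
  disc 6: 125 = 125
No arrangement into 5 discs stays within capacity, so 6 is optimal.

6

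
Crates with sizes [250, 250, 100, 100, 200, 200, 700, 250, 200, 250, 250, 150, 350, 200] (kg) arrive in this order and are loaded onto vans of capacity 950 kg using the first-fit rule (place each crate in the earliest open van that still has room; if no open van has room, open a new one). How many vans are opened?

4

  250 → van 1 (new)  [load 250/950]
  250 → van 1  [load 500/950]
  100 → van 1  [load 600/950]
  100 → van 1  [load 700/950]
  200 → van 1  [load 900/950]
  200 → van 2 (new)  [load 200/950]
  700 → van 2  [load 900/950]
  250 → van 3 (new)  [load 250/950]
  200 → van 3  [load 450/950]
  250 → van 3  [load 700/950]
  250 → van 3  [load 950/950]
  150 → van 4 (new)  [load 150/950]
  350 → van 4  [load 500/950]
  200 → van 4  [load 700/950]
4 vans opened.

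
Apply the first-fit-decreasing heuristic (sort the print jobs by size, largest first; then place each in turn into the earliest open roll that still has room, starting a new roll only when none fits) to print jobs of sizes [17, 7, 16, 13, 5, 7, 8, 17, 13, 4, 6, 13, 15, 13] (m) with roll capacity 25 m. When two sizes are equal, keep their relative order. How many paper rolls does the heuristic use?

8

Sorted descending: 17, 17, 16, 15, 13, 13, 13, 13, 8, 7, 7, 6, 5, 4.
  17 → roll 1 (new)  [load 17/25]
  17 → roll 2 (new)  [load 17/25]
  16 → roll 3 (new)  [load 16/25]
  15 → roll 4 (new)  [load 15/25]
  13 → roll 5 (new)  [load 13/25]
  13 → roll 6 (new)  [load 13/25]
  13 → roll 7 (new)  [load 13/25]
  13 → roll 8 (new)  [load 13/25]
  8 → roll 1  [load 25/25]
  7 → roll 2  [load 24/25]
  7 → roll 3  [load 23/25]
  6 → roll 4  [load 21/25]
  5 → roll 5  [load 18/25]
  4 → roll 4  [load 25/25]
8 paper rolls opened.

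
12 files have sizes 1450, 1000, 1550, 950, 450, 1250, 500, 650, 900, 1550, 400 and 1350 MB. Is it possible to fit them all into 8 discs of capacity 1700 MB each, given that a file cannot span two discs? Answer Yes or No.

Yes

A valid assignment using 8 discs:
  disc 1: 1550 = 1550
  disc 2: 1550 = 1550
  disc 3: 1450 = 1450
  disc 4: 1350 = 1350
  disc 5: 1250 + 450 = 1700
  disc 6: 1000 + 650 = 1650
  disc 7: 950 + 500 = 1450
  disc 8: 900 + 400 = 1300
Every load is within 1700 MB, so 8 discs suffice.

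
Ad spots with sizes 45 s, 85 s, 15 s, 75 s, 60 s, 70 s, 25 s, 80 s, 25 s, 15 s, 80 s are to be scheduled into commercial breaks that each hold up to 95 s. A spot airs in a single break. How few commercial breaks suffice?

Total = 85 + 80 + 80 + 75 + 70 + 60 + 45 + 25 + 25 + 15 + 15 = 575 s.
Lower bound: ⌈575/95⌉ = 7 commercial breaks.
A packing using 7 commercial breaks:
  break 1: 85 = 85
  break 2: 80 + 15 = 95
  break 3: 80 + 15 = 95
  break 4: 75 = 75
  break 5: 70 + 25 = 95
  break 6: 60 + 25 = 85
  break 7: 45 = 45
This matches the lower bound, so 7 is optimal.

7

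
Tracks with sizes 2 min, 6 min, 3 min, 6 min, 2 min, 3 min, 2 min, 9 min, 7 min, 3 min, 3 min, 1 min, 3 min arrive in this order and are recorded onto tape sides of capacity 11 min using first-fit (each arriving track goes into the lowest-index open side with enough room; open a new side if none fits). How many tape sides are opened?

  2 → side 1 (new)  [load 2/11]
  6 → side 1  [load 8/11]
  3 → side 1  [load 11/11]
  6 → side 2 (new)  [load 6/11]
  2 → side 2  [load 8/11]
  3 → side 2  [load 11/11]
  2 → side 3 (new)  [load 2/11]
  9 → side 3  [load 11/11]
  7 → side 4 (new)  [load 7/11]
  3 → side 4  [load 10/11]
  3 → side 5 (new)  [load 3/11]
  1 → side 4  [load 11/11]
  3 → side 5  [load 6/11]
5 tape sides opened.

5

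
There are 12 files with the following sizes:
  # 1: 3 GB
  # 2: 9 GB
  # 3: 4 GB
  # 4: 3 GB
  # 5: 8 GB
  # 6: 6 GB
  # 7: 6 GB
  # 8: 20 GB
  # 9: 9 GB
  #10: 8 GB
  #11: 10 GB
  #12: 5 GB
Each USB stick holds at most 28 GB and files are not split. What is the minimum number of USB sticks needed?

4

Total = 20 + 10 + 9 + 9 + 8 + 8 + 6 + 6 + 5 + 4 + 3 + 3 = 91 GB.
Lower bound: ⌈91/28⌉ = 4 USB sticks.
A packing using 4 USB sticks:
  USB stick 1: 20 + 8 = 28
  USB stick 2: 10 + 9 + 9 = 28
  USB stick 3: 8 + 6 + 6 + 5 + 3 = 28
  USB stick 4: 4 + 3 = 7
This matches the lower bound, so 4 is optimal.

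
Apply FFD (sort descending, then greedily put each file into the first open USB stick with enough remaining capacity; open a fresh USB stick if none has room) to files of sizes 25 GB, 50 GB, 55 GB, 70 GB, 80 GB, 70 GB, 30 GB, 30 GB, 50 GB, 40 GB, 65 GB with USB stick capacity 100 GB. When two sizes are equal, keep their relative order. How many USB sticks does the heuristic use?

Sorted descending: 80, 70, 70, 65, 55, 50, 50, 40, 30, 30, 25.
  80 → USB stick 1 (new)  [load 80/100]
  70 → USB stick 2 (new)  [load 70/100]
  70 → USB stick 3 (new)  [load 70/100]
  65 → USB stick 4 (new)  [load 65/100]
  55 → USB stick 5 (new)  [load 55/100]
  50 → USB stick 6 (new)  [load 50/100]
  50 → USB stick 6  [load 100/100]
  40 → USB stick 5  [load 95/100]
  30 → USB stick 2  [load 100/100]
  30 → USB stick 3  [load 100/100]
  25 → USB stick 4  [load 90/100]
6 USB sticks opened.

6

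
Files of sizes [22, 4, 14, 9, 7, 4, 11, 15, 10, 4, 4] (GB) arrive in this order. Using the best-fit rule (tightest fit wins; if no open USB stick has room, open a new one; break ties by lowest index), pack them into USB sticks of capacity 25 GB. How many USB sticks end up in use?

5

  22 → USB stick 1 (new)  [load 22/25]
  4 → USB stick 2 (new)  [load 4/25]
  14 → USB stick 2  [load 18/25]
  9 → USB stick 3 (new)  [load 9/25]
  7 → USB stick 2  [load 25/25]
  4 → USB stick 3  [load 13/25]
  11 → USB stick 3  [load 24/25]
  15 → USB stick 4 (new)  [load 15/25]
  10 → USB stick 4  [load 25/25]
  4 → USB stick 5 (new)  [load 4/25]
  4 → USB stick 5  [load 8/25]
5 USB sticks opened.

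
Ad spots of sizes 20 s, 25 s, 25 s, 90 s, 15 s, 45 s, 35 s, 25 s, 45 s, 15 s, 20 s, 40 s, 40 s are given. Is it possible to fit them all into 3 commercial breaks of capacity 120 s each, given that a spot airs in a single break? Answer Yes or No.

Total = 440 s; ⌈440/120⌉ = 4.
At least 4 commercial breaks are required, but only 3 are allowed.

No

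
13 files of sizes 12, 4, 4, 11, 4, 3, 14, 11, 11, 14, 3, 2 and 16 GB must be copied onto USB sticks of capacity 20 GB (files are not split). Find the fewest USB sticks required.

Total = 16 + 14 + 14 + 12 + 11 + 11 + 11 + 4 + 4 + 4 + 3 + 3 + 2 = 109 GB.
Lower bound: ⌈109/20⌉ = 6 USB sticks.
Also, 7 files each exceed 10 GB, and no two of those can share a USB stick, so at least 7 USB sticks are needed.
A packing using 7 USB sticks:
  USB stick 1: 16 + 4 = 20
  USB stick 2: 14 + 4 + 2 = 20
  USB stick 3: 14 + 4 = 18
  USB stick 4: 12 + 3 + 3 = 18
  USB stick 5: 11 = 11
  USB stick 6: 11 = 11
  USB stick 7: 11 = 11
This matches the lower bound, so 7 is optimal.

7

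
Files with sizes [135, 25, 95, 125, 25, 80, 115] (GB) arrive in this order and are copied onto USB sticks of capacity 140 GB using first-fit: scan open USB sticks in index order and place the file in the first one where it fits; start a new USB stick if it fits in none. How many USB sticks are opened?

5

  135 → USB stick 1 (new)  [load 135/140]
  25 → USB stick 2 (new)  [load 25/140]
  95 → USB stick 2  [load 120/140]
  125 → USB stick 3 (new)  [load 125/140]
  25 → USB stick 4 (new)  [load 25/140]
  80 → USB stick 4  [load 105/140]
  115 → USB stick 5 (new)  [load 115/140]
5 USB sticks opened.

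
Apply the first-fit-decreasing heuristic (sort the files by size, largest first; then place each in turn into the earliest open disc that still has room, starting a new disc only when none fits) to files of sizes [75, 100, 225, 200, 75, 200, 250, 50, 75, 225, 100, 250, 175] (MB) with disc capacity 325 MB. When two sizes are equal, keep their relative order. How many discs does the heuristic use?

7

Sorted descending: 250, 250, 225, 225, 200, 200, 175, 100, 100, 75, 75, 75, 50.
  250 → disc 1 (new)  [load 250/325]
  250 → disc 2 (new)  [load 250/325]
  225 → disc 3 (new)  [load 225/325]
  225 → disc 4 (new)  [load 225/325]
  200 → disc 5 (new)  [load 200/325]
  200 → disc 6 (new)  [load 200/325]
  175 → disc 7 (new)  [load 175/325]
  100 → disc 3  [load 325/325]
  100 → disc 4  [load 325/325]
  75 → disc 1  [load 325/325]
  75 → disc 2  [load 325/325]
  75 → disc 5  [load 275/325]
  50 → disc 5  [load 325/325]
7 discs opened.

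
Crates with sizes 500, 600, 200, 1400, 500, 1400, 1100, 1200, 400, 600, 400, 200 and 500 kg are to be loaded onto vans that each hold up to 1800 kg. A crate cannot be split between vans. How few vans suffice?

5

Total = 1400 + 1400 + 1200 + 1100 + 600 + 600 + 500 + 500 + 500 + 400 + 400 + 200 + 200 = 9000 kg.
Lower bound: ⌈9000/1800⌉ = 5 vans.
A packing using 5 vans:
  van 1: 1400 + 400 = 1800
  van 2: 1400 + 400 = 1800
  van 3: 1200 + 600 = 1800
  van 4: 1100 + 500 + 200 = 1800
  van 5: 600 + 500 + 500 + 200 = 1800
This matches the lower bound, so 5 is optimal.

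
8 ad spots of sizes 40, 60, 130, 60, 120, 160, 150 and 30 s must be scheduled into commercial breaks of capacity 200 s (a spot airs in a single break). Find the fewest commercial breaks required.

4

Total = 160 + 150 + 130 + 120 + 60 + 60 + 40 + 30 = 750 s.
Lower bound: ⌈750/200⌉ = 4 commercial breaks.
A packing using 4 commercial breaks:
  break 1: 160 + 40 = 200
  break 2: 150 + 30 = 180
  break 3: 130 + 60 = 190
  break 4: 120 + 60 = 180
This matches the lower bound, so 4 is optimal.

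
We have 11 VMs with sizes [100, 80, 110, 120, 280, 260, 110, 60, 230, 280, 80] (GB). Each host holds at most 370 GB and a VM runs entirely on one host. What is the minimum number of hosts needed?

Total = 280 + 280 + 260 + 230 + 120 + 110 + 110 + 100 + 80 + 80 + 60 = 1710 GB.
Lower bound: ⌈1710/370⌉ = 5 hosts.
A packing using 5 hosts:
  host 1: 280 + 80 = 360
  host 2: 280 + 80 = 360
  host 3: 260 + 110 = 370
  host 4: 230 + 120 = 350
  host 5: 110 + 100 + 60 = 270
This matches the lower bound, so 5 is optimal.

5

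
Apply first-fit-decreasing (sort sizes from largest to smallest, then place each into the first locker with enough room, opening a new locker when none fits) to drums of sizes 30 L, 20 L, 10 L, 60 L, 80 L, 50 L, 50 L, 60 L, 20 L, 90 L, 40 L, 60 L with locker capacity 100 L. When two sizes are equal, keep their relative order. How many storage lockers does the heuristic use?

Sorted descending: 90, 80, 60, 60, 60, 50, 50, 40, 30, 20, 20, 10.
  90 → locker 1 (new)  [load 90/100]
  80 → locker 2 (new)  [load 80/100]
  60 → locker 3 (new)  [load 60/100]
  60 → locker 4 (new)  [load 60/100]
  60 → locker 5 (new)  [load 60/100]
  50 → locker 6 (new)  [load 50/100]
  50 → locker 6  [load 100/100]
  40 → locker 3  [load 100/100]
  30 → locker 4  [load 90/100]
  20 → locker 2  [load 100/100]
  20 → locker 5  [load 80/100]
  10 → locker 1  [load 100/100]
6 storage lockers opened.

6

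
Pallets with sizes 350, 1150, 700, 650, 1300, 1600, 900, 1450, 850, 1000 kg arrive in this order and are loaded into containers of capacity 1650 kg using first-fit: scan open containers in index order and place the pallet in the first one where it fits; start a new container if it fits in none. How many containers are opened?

8

  350 → container 1 (new)  [load 350/1650]
  1150 → container 1  [load 1500/1650]
  700 → container 2 (new)  [load 700/1650]
  650 → container 2  [load 1350/1650]
  1300 → container 3 (new)  [load 1300/1650]
  1600 → container 4 (new)  [load 1600/1650]
  900 → container 5 (new)  [load 900/1650]
  1450 → container 6 (new)  [load 1450/1650]
  850 → container 7 (new)  [load 850/1650]
  1000 → container 8 (new)  [load 1000/1650]
8 containers opened.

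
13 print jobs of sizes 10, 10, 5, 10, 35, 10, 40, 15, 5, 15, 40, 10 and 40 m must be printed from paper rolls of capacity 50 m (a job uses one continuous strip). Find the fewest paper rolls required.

5

Total = 40 + 40 + 40 + 35 + 15 + 15 + 10 + 10 + 10 + 10 + 10 + 5 + 5 = 245 m.
Lower bound: ⌈245/50⌉ = 5 paper rolls.
A packing using 5 paper rolls:
  roll 1: 40 + 10 = 50
  roll 2: 40 + 10 = 50
  roll 3: 40 + 10 = 50
  roll 4: 35 + 15 = 50
  roll 5: 15 + 10 + 10 + 5 + 5 = 45
This matches the lower bound, so 5 is optimal.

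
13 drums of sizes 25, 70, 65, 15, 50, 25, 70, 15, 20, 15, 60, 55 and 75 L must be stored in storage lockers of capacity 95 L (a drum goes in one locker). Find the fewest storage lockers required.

Total = 75 + 70 + 70 + 65 + 60 + 55 + 50 + 25 + 25 + 20 + 15 + 15 + 15 = 560 L.
Lower bound: ⌈560/95⌉ = 6 storage lockers.
Also, 7 drums each exceed 95/2 L, and no two of those can share a locker, so at least 7 storage lockers are needed.
A packing using 7 storage lockers:
  locker 1: 75 + 20 = 95
  locker 2: 70 + 25 = 95
  locker 3: 70 + 25 = 95
  locker 4: 65 + 15 + 15 = 95
  locker 5: 60 + 15 = 75
  locker 6: 55 = 55
  locker 7: 50 = 50
This matches the lower bound, so 7 is optimal.

7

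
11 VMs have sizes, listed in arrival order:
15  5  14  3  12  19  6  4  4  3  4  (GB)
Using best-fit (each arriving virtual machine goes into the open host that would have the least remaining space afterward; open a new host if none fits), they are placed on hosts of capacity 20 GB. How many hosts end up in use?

  15 → host 1 (new)  [load 15/20]
  5 → host 1  [load 20/20]
  14 → host 2 (new)  [load 14/20]
  3 → host 2  [load 17/20]
  12 → host 3 (new)  [load 12/20]
  19 → host 4 (new)  [load 19/20]
  6 → host 3  [load 18/20]
  4 → host 5 (new)  [load 4/20]
  4 → host 5  [load 8/20]
  3 → host 2  [load 20/20]
  4 → host 5  [load 12/20]
5 hosts opened.

5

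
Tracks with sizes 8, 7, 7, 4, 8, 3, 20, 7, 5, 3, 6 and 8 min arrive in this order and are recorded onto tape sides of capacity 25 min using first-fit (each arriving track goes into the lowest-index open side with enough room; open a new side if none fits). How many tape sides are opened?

  8 → side 1 (new)  [load 8/25]
  7 → side 1  [load 15/25]
  7 → side 1  [load 22/25]
  4 → side 2 (new)  [load 4/25]
  8 → side 2  [load 12/25]
  3 → side 1  [load 25/25]
  20 → side 3 (new)  [load 20/25]
  7 → side 2  [load 19/25]
  5 → side 2  [load 24/25]
  3 → side 3  [load 23/25]
  6 → side 4 (new)  [load 6/25]
  8 → side 4  [load 14/25]
4 tape sides opened.

4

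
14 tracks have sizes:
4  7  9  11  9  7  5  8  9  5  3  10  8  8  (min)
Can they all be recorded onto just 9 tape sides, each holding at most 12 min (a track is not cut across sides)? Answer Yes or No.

Total = 103 min; ⌈103/12⌉ = 9.
10 tracks each exceed half the capacity and cannot share a side, forcing at least 10 tape sides.
At least 10 tape sides are required, but only 9 are allowed.

No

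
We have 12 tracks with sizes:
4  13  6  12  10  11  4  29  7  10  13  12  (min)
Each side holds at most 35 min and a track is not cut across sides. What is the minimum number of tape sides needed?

Total = 29 + 13 + 13 + 12 + 12 + 11 + 10 + 10 + 7 + 6 + 4 + 4 = 131 min.
Lower bound: ⌈131/35⌉ = 4 tape sides.
A packing using 4 tape sides:
  side 1: 29 + 6 = 35
  side 2: 13 + 13 + 7 = 33
  side 3: 12 + 12 + 11 = 35
  side 4: 10 + 10 + 4 + 4 = 28
This matches the lower bound, so 4 is optimal.

4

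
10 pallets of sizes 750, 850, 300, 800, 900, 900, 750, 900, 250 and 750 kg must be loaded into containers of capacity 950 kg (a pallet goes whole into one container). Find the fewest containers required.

Total = 900 + 900 + 900 + 850 + 800 + 750 + 750 + 750 + 300 + 250 = 7150 kg.
Lower bound: ⌈7150/950⌉ = 8 containers.
A packing using 9 containers:
  container 1: 900 = 900
  container 2: 900 = 900
  container 3: 900 = 900
  container 4: 850 = 850
  container 5: 800 = 800
  container 6: 750 = 750
  container 7: 750 = 750
  container 8: 750 = 750
  container 9: 300 + 250 = 550
No arrangement into 8 containers stays within capacity, so 9 is optimal.

9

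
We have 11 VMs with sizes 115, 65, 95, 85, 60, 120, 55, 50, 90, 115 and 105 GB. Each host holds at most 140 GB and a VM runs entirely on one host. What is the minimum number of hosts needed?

Total = 120 + 115 + 115 + 105 + 95 + 90 + 85 + 65 + 60 + 55 + 50 = 955 GB.
Lower bound: ⌈955/140⌉ = 7 hosts.
A packing using 8 hosts:
  host 1: 120 = 120
  host 2: 115 = 115
  host 3: 115 = 115
  host 4: 105 = 105
  host 5: 95 = 95
  host 6: 90 + 50 = 140
  host 7: 85 + 55 = 140
  host 8: 65 + 60 = 125
No arrangement into 7 hosts stays within capacity, so 8 is optimal.

8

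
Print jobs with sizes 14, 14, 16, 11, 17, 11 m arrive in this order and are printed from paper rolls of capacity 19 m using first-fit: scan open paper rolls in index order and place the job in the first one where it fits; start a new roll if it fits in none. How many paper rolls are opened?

6

  14 → roll 1 (new)  [load 14/19]
  14 → roll 2 (new)  [load 14/19]
  16 → roll 3 (new)  [load 16/19]
  11 → roll 4 (new)  [load 11/19]
  17 → roll 5 (new)  [load 17/19]
  11 → roll 6 (new)  [load 11/19]
6 paper rolls opened.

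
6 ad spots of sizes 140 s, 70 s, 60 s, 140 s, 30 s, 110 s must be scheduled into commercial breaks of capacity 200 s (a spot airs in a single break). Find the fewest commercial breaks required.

Total = 140 + 140 + 110 + 70 + 60 + 30 = 550 s.
Lower bound: ⌈550/200⌉ = 3 commercial breaks.
A packing using 3 commercial breaks:
  break 1: 140 + 60 = 200
  break 2: 140 + 30 = 170
  break 3: 110 + 70 = 180
This matches the lower bound, so 3 is optimal.

3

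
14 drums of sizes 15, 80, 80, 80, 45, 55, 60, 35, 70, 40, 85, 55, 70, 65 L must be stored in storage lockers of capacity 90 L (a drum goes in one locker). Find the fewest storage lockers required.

Total = 85 + 80 + 80 + 80 + 70 + 70 + 65 + 60 + 55 + 55 + 45 + 40 + 35 + 15 = 835 L.
Lower bound: ⌈835/90⌉ = 10 storage lockers.
A packing using 11 storage lockers:
  locker 1: 85 = 85
  locker 2: 80 = 80
  locker 3: 80 = 80
  locker 4: 80 = 80
  locker 5: 70 + 15 = 85
  locker 6: 70 = 70
  locker 7: 65 = 65
  locker 8: 60 = 60
  locker 9: 55 + 35 = 90
  locker 10: 55 = 55
  locker 11: 45 + 40 = 85
No arrangement into 10 storage lockers stays within capacity, so 11 is optimal.

11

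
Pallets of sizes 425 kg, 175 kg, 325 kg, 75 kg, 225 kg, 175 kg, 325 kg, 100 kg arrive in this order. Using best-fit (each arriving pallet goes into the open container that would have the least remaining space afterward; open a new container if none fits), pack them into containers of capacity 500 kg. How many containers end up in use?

  425 → container 1 (new)  [load 425/500]
  175 → container 2 (new)  [load 175/500]
  325 → container 2  [load 500/500]
  75 → container 1  [load 500/500]
  225 → container 3 (new)  [load 225/500]
  175 → container 3  [load 400/500]
  325 → container 4 (new)  [load 325/500]
  100 → container 3  [load 500/500]
4 containers opened.

4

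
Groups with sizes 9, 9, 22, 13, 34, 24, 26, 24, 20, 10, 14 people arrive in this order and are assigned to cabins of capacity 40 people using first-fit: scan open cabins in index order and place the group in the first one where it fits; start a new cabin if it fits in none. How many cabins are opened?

  9 → cabin 1 (new)  [load 9/40]
  9 → cabin 1  [load 18/40]
  22 → cabin 1  [load 40/40]
  13 → cabin 2 (new)  [load 13/40]
  34 → cabin 3 (new)  [load 34/40]
  24 → cabin 2  [load 37/40]
  26 → cabin 4 (new)  [load 26/40]
  24 → cabin 5 (new)  [load 24/40]
  20 → cabin 6 (new)  [load 20/40]
  10 → cabin 4  [load 36/40]
  14 → cabin 5  [load 38/40]
6 cabins opened.

6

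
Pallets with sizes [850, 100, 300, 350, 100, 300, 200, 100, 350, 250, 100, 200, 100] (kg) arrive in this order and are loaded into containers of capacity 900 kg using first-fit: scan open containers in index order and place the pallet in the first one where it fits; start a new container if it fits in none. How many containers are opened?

4

  850 → container 1 (new)  [load 850/900]
  100 → container 2 (new)  [load 100/900]
  300 → container 2  [load 400/900]
  350 → container 2  [load 750/900]
  100 → container 2  [load 850/900]
  300 → container 3 (new)  [load 300/900]
  200 → container 3  [load 500/900]
  100 → container 3  [load 600/900]
  350 → container 4 (new)  [load 350/900]
  250 → container 3  [load 850/900]
  100 → container 4  [load 450/900]
  200 → container 4  [load 650/900]
  100 → container 4  [load 750/900]
4 containers opened.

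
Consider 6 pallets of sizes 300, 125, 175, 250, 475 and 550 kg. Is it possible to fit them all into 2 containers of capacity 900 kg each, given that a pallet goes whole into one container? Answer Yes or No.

No

Total = 1875 kg; ⌈1875/900⌉ = 3.
At least 3 containers are required, but only 2 are allowed.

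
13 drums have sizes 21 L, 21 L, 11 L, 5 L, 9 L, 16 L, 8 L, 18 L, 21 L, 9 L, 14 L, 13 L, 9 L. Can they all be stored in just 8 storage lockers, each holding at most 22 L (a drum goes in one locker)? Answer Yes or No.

Total = 175 L; ⌈175/22⌉ = 8.
The bound of 8 does not rule out 8, but exhaustive search shows no assignment into 8 storage lockers of capacity 22 L exists — the minimum is 9.

No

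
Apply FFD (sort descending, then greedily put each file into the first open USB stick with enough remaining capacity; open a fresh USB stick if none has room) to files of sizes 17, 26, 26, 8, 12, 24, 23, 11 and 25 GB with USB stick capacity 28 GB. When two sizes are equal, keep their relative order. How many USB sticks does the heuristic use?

Sorted descending: 26, 26, 25, 24, 23, 17, 12, 11, 8.
  26 → USB stick 1 (new)  [load 26/28]
  26 → USB stick 2 (new)  [load 26/28]
  25 → USB stick 3 (new)  [load 25/28]
  24 → USB stick 4 (new)  [load 24/28]
  23 → USB stick 5 (new)  [load 23/28]
  17 → USB stick 6 (new)  [load 17/28]
  12 → USB stick 7 (new)  [load 12/28]
  11 → USB stick 6  [load 28/28]
  8 → USB stick 7  [load 20/28]
7 USB sticks opened.

7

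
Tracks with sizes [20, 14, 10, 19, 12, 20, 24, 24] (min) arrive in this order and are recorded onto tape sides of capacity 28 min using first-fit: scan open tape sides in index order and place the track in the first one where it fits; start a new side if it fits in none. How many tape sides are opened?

7

  20 → side 1 (new)  [load 20/28]
  14 → side 2 (new)  [load 14/28]
  10 → side 2  [load 24/28]
  19 → side 3 (new)  [load 19/28]
  12 → side 4 (new)  [load 12/28]
  20 → side 5 (new)  [load 20/28]
  24 → side 6 (new)  [load 24/28]
  24 → side 7 (new)  [load 24/28]
7 tape sides opened.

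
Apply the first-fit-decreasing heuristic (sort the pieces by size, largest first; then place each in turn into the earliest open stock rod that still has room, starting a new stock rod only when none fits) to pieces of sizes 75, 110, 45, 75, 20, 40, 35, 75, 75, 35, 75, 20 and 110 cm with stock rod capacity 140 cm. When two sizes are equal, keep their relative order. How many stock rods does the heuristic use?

Sorted descending: 110, 110, 75, 75, 75, 75, 75, 45, 40, 35, 35, 20, 20.
  110 → stock rod 1 (new)  [load 110/140]
  110 → stock rod 2 (new)  [load 110/140]
  75 → stock rod 3 (new)  [load 75/140]
  75 → stock rod 4 (new)  [load 75/140]
  75 → stock rod 5 (new)  [load 75/140]
  75 → stock rod 6 (new)  [load 75/140]
  75 → stock rod 7 (new)  [load 75/140]
  45 → stock rod 3  [load 120/140]
  40 → stock rod 4  [load 115/140]
  35 → stock rod 5  [load 110/140]
  35 → stock rod 6  [load 110/140]
  20 → stock rod 1  [load 130/140]
  20 → stock rod 2  [load 130/140]
7 stock rods opened.

7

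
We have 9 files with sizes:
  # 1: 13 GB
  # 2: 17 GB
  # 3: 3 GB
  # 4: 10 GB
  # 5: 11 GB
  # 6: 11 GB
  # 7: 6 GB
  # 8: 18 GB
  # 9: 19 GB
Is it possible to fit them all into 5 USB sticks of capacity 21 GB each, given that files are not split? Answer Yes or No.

No

Total = 108 GB; ⌈108/21⌉ = 6.
At least 6 USB sticks are required, but only 5 are allowed.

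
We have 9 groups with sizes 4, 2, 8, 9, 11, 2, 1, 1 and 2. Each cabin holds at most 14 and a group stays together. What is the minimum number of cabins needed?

Total = 11 + 9 + 8 + 4 + 2 + 2 + 2 + 1 + 1 = 40.
Lower bound: ⌈40/14⌉ = 3 cabins.
A packing using 3 cabins:
  cabin 1: 11 + 2 + 1 = 14
  cabin 2: 9 + 4 + 1 = 14
  cabin 3: 8 + 2 + 2 = 12
This matches the lower bound, so 3 is optimal.

3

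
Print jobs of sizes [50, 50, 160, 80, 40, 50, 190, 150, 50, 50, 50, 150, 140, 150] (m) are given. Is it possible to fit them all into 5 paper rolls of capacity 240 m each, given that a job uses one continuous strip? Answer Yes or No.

Total = 1360 m; ⌈1360/240⌉ = 6.
At least 6 paper rolls are required, but only 5 are allowed.

No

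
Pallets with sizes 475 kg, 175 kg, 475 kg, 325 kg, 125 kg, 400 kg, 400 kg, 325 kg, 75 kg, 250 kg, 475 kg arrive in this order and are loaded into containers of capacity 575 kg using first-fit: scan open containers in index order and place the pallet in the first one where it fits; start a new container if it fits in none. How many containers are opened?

7

  475 → container 1 (new)  [load 475/575]
  175 → container 2 (new)  [load 175/575]
  475 → container 3 (new)  [load 475/575]
  325 → container 2  [load 500/575]
  125 → container 4 (new)  [load 125/575]
  400 → container 4  [load 525/575]
  400 → container 5 (new)  [load 400/575]
  325 → container 6 (new)  [load 325/575]
  75 → container 1  [load 550/575]
  250 → container 6  [load 575/575]
  475 → container 7 (new)  [load 475/575]
7 containers opened.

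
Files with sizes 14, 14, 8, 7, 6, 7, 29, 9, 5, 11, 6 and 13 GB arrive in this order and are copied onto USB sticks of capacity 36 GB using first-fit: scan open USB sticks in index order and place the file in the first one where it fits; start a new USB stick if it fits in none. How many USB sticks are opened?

  14 → USB stick 1 (new)  [load 14/36]
  14 → USB stick 1  [load 28/36]
  8 → USB stick 1  [load 36/36]
  7 → USB stick 2 (new)  [load 7/36]
  6 → USB stick 2  [load 13/36]
  7 → USB stick 2  [load 20/36]
  29 → USB stick 3 (new)  [load 29/36]
  9 → USB stick 2  [load 29/36]
  5 → USB stick 2  [load 34/36]
  11 → USB stick 4 (new)  [load 11/36]
  6 → USB stick 3  [load 35/36]
  13 → USB stick 4  [load 24/36]
4 USB sticks opened.

4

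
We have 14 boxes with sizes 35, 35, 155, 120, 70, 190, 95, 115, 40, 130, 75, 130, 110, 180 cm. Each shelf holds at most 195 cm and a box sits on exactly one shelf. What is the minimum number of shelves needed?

Total = 190 + 180 + 155 + 130 + 130 + 120 + 115 + 110 + 95 + 75 + 70 + 40 + 35 + 35 = 1480 cm.
Lower bound: ⌈1480/195⌉ = 8 shelves.
A packing using 9 shelves:
  shelf 1: 190 = 190
  shelf 2: 180 = 180
  shelf 3: 155 + 40 = 195
  shelf 4: 130 + 35 = 165
  shelf 5: 130 + 35 = 165
  shelf 6: 120 + 75 = 195
  shelf 7: 115 + 70 = 185
  shelf 8: 110 = 110
  shelf 9: 95 = 95
No arrangement into 8 shelves stays within capacity, so 9 is optimal.

9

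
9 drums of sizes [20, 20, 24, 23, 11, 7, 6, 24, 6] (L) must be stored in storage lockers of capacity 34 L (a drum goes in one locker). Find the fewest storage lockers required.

Total = 24 + 24 + 23 + 20 + 20 + 11 + 7 + 6 + 6 = 141 L.
Lower bound: ⌈141/34⌉ = 5 storage lockers.
A packing using 5 storage lockers:
  locker 1: 24 + 7 = 31
  locker 2: 24 + 6 = 30
  locker 3: 23 + 11 = 34
  locker 4: 20 + 6 = 26
  locker 5: 20 = 20
This matches the lower bound, so 5 is optimal.

5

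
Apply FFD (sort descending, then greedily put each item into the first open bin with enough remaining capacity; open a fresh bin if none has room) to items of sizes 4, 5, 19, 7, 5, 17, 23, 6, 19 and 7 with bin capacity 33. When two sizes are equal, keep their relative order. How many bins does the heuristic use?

Sorted descending: 23, 19, 19, 17, 7, 7, 6, 5, 5, 4.
  23 → bin 1 (new)  [load 23/33]
  19 → bin 2 (new)  [load 19/33]
  19 → bin 3 (new)  [load 19/33]
  17 → bin 4 (new)  [load 17/33]
  7 → bin 1  [load 30/33]
  7 → bin 2  [load 26/33]
  6 → bin 2  [load 32/33]
  5 → bin 3  [load 24/33]
  5 → bin 3  [load 29/33]
  4 → bin 3  [load 33/33]
4 bins opened.

4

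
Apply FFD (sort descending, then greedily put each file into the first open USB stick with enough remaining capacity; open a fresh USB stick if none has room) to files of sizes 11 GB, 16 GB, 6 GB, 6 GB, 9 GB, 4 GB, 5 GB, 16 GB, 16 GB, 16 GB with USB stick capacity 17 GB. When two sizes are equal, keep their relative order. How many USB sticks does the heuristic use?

7

Sorted descending: 16, 16, 16, 16, 11, 9, 6, 6, 5, 4.
  16 → USB stick 1 (new)  [load 16/17]
  16 → USB stick 2 (new)  [load 16/17]
  16 → USB stick 3 (new)  [load 16/17]
  16 → USB stick 4 (new)  [load 16/17]
  11 → USB stick 5 (new)  [load 11/17]
  9 → USB stick 6 (new)  [load 9/17]
  6 → USB stick 5  [load 17/17]
  6 → USB stick 6  [load 15/17]
  5 → USB stick 7 (new)  [load 5/17]
  4 → USB stick 7  [load 9/17]
7 USB sticks opened.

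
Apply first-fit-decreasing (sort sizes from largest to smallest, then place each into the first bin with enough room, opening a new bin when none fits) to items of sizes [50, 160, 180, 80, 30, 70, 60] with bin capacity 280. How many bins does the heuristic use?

3

Sorted descending: 180, 160, 80, 70, 60, 50, 30.
  180 → bin 1 (new)  [load 180/280]
  160 → bin 2 (new)  [load 160/280]
  80 → bin 1  [load 260/280]
  70 → bin 2  [load 230/280]
  60 → bin 3 (new)  [load 60/280]
  50 → bin 2  [load 280/280]
  30 → bin 3  [load 90/280]
3 bins opened.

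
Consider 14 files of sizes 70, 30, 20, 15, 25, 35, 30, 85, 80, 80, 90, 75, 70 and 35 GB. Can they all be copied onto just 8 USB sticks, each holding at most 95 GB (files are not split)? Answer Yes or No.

No

Total = 740 GB; ⌈740/95⌉ = 8.
The bound of 8 does not rule out 8, but exhaustive search shows no assignment into 8 USB sticks of capacity 95 GB exists — the minimum is 9.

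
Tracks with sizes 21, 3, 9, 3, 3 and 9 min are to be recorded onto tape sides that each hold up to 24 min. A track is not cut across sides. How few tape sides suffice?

2

Total = 21 + 9 + 9 + 3 + 3 + 3 = 48 min.
Lower bound: ⌈48/24⌉ = 2 tape sides.
A packing using 2 tape sides:
  side 1: 21 + 3 = 24
  side 2: 9 + 9 + 3 + 3 = 24
This matches the lower bound, so 2 is optimal.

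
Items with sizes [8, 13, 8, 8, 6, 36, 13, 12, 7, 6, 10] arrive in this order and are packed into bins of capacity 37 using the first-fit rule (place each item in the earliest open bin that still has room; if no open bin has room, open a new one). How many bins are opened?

4

  8 → bin 1 (new)  [load 8/37]
  13 → bin 1  [load 21/37]
  8 → bin 1  [load 29/37]
  8 → bin 1  [load 37/37]
  6 → bin 2 (new)  [load 6/37]
  36 → bin 3 (new)  [load 36/37]
  13 → bin 2  [load 19/37]
  12 → bin 2  [load 31/37]
  7 → bin 4 (new)  [load 7/37]
  6 → bin 2  [load 37/37]
  10 → bin 4  [load 17/37]
4 bins opened.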